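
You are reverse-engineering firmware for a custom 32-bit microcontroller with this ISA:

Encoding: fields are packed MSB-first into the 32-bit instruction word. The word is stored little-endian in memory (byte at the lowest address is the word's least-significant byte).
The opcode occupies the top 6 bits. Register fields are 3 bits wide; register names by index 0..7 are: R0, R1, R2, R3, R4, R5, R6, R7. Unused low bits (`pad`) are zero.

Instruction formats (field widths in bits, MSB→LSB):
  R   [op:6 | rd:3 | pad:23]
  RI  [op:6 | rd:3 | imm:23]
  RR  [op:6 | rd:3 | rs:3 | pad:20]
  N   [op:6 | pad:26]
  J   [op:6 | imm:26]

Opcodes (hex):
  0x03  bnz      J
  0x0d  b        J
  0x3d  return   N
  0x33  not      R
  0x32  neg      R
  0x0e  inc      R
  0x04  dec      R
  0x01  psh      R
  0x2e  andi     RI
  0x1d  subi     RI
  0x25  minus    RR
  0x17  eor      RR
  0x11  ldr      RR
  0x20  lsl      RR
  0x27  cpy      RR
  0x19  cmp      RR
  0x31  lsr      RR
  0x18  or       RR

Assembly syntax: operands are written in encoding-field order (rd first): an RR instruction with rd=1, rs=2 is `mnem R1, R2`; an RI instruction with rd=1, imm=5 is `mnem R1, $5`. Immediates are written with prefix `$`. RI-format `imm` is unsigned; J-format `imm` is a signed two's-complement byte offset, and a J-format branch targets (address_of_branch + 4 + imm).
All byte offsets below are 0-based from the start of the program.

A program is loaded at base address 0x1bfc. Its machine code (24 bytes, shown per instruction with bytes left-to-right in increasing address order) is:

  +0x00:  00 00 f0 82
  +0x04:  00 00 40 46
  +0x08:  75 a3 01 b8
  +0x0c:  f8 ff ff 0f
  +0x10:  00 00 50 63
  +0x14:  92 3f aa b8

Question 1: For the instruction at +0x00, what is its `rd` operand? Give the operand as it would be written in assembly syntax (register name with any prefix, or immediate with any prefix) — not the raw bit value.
R5

[00] 00 00 f0 82 → 0x82f00000
  opcode bits[31:26]=0x20: lsl/RR
  rd: (w>>23)&0x7=0x5 → R5
  rs: (w>>20)&0x7=0x7 → R7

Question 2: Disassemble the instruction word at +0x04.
ldr R4, R4

off 0x04: read 00 00 40 46 as little → 0x46400000
  opcode bits[31:26]=0x11: ldr/RR
  rd@[25:23]=0x4 ⇒ R4
  rs@[22:20]=0x4 ⇒ R4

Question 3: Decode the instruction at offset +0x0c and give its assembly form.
bnz $-8

+0x0c: f8 ff ff 0f ⇒ word 0x0ffffff8 (little)
  op=0x0ffffff8>>26=0x3 ⇒ bnz (J)
  imm: (w>>0)&0x3ffffff=0x3fffff8 (s26→-8) → $-8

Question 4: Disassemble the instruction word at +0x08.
off 0x08: read 75 a3 01 b8 as little → 0xb801a375
  opcode bits[31:26]=0x2e: andi/RI
  rd@[25:23]=0x0 ⇒ R0
  imm@[22:0]=0x1a375 ⇒ $107381

andi R0, $107381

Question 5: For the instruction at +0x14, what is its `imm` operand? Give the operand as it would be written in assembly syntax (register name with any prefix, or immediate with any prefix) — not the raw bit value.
$2768786

off 0x14: read 92 3f aa b8 as little → 0xb8aa3f92
  opcode bits[31:26]=0x2e: andi/RI
  [25:23] rd=1 = R1
  [22:0] imm=2768786 = $2768786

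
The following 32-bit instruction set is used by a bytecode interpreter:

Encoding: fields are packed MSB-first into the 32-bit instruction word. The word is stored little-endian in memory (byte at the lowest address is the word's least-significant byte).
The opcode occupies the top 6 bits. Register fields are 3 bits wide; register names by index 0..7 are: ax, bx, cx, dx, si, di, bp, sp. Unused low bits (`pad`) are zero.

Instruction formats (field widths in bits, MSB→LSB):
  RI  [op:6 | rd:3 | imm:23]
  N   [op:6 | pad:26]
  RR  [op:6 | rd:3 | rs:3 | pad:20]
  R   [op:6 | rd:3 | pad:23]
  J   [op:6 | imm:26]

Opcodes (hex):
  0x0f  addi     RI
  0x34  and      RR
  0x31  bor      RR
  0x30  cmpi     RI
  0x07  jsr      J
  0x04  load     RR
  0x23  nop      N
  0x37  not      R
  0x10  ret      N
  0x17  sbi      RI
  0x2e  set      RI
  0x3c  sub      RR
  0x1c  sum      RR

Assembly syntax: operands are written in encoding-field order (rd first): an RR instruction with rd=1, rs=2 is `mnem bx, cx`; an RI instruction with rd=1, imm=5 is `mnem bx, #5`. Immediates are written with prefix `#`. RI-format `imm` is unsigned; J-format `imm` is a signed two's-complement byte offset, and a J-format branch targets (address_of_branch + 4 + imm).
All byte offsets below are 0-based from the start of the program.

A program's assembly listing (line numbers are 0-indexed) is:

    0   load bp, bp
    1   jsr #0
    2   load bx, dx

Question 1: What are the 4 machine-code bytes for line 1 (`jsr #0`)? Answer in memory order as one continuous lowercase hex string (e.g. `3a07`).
line 1 (jsr): pack op=0x7:6|imm=0:26 = 0x1c000000; little→ 00 00 00 1c

0000001c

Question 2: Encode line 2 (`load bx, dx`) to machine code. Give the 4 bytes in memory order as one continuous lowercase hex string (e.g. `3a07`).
L2: load op=0x4:6|rd=1:3|rs=3:3|pad=0:20 ⇒ 0x10b00000 ⇒ little 00 00 b0 10

0000b010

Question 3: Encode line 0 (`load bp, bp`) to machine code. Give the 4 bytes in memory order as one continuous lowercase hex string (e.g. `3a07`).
00006013

line 0 (load): pack op=0x4:6|rd=6:3|rs=6:3|pad=0:20 = 0x13600000; little→ 00 00 60 13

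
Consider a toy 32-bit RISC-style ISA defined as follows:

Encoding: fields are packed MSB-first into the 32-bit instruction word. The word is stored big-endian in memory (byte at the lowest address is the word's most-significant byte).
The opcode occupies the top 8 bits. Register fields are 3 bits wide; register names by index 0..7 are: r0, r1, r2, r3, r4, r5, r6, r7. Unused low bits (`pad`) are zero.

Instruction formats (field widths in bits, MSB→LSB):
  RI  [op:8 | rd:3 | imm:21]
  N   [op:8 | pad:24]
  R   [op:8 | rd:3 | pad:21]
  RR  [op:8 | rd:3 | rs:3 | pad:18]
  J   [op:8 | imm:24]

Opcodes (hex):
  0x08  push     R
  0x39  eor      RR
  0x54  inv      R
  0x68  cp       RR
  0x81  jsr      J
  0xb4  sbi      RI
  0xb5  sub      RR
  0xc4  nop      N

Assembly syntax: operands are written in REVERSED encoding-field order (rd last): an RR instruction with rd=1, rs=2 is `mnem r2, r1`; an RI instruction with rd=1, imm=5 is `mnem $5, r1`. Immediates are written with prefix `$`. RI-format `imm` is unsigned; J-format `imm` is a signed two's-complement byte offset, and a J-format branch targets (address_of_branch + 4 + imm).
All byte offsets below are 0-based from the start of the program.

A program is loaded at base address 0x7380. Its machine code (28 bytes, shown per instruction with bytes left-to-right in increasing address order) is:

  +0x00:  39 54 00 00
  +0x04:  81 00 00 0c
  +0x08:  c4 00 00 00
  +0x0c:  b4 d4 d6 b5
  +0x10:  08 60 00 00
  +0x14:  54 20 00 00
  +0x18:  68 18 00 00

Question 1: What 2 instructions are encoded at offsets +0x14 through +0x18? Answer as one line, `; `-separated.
inv r1; cp r6, r0

+0x14: 54 20 00 00 ⇒ word 0x54200000 (big)
  op=0x54200000>>24=0x54 ⇒ inv (R)
  rd@[23:21]=0x1 ⇒ r1
+0x18: 68 18 00 00 ⇒ word 0x68180000 (big)
  op=0x68180000>>24=0x68 ⇒ cp (RR)
  rd@[23:21]=0x0 ⇒ r0
  rs@[20:18]=0x6 ⇒ r6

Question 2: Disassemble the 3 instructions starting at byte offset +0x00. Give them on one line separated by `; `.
eor r5, r2; jsr $12; nop

off 0x00: read 39 54 00 00 as big → 0x39540000
  op=0x39540000>>24=0x39 ⇒ eor (RR)
  rd: (w>>21)&0x7=0x2 → r2
  rs: (w>>18)&0x7=0x5 → r5
off 0x04: read 81 00 00 0c as big → 0x8100000c
  op=0x8100000c>>24=0x81 ⇒ jsr (J)
  imm: (w>>0)&0xffffff=0xc → $12
off 0x08: read c4 00 00 00 as big → 0xc4000000
  op=0xc4000000>>24=0xc4 ⇒ nop (N)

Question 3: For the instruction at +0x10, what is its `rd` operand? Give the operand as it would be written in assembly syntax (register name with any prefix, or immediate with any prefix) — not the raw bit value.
off 0x10: read 08 60 00 00 as big → 0x08600000
  opcode bits[31:24]=0x8: push/R
  rd@[23:21]=0x3 ⇒ r3

r3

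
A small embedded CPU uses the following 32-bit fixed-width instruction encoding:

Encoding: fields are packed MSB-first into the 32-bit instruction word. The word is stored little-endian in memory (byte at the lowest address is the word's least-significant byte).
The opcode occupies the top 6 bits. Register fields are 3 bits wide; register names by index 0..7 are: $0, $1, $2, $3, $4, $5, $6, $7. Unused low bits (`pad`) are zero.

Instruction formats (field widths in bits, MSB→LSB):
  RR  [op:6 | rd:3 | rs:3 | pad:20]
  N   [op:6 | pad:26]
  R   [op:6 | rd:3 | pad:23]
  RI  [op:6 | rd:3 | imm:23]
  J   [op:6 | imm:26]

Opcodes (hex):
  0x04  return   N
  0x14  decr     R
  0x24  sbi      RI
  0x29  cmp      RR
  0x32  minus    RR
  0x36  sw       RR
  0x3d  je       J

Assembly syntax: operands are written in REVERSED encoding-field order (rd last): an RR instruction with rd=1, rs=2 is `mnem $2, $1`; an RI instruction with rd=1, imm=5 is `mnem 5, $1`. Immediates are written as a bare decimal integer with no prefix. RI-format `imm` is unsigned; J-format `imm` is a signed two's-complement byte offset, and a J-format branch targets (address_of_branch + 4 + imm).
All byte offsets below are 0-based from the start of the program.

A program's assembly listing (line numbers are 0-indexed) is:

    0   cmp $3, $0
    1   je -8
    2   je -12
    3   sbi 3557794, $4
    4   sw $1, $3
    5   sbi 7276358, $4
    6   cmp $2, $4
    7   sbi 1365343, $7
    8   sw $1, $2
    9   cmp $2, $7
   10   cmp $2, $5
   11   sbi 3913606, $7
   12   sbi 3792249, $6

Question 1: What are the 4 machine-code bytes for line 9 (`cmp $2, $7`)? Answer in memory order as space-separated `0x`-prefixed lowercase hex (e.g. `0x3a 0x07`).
0x00 0x00 0xa0 0xa7

9. cmp fields op=0x29:6|rd=7:3|rs=2:3|pad=0:20 → word a7a00000h → 00 00 a0 a7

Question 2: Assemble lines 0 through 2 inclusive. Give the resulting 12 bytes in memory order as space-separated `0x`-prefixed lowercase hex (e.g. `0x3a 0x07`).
line 0 (cmp): pack op=0x29:6|rd=0:3|rs=3:3|pad=0:20 = 0xa4300000; little→ 00 00 30 a4
line 1 (je): pack op=0x3d:6|imm=-8:26 = 0xf7fffff8; little→ f8 ff ff f7
line 2 (je): pack op=0x3d:6|imm=-12:26 = 0xf7fffff4; little→ f4 ff ff f7

0x00 0x00 0x30 0xa4 0xf8 0xff 0xff 0xf7 0xf4 0xff 0xff 0xf7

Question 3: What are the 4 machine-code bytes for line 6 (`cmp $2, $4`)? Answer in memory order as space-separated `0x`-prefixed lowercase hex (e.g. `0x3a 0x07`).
0x00 0x00 0x20 0xa6

line 6 (cmp): pack op=0x29:6|rd=4:3|rs=2:3|pad=0:20 = 0xa6200000; little→ 00 00 20 a6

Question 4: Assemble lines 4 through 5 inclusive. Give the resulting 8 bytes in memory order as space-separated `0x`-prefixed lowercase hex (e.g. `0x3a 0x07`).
0x00 0x00 0x90 0xd9 0x46 0x07 0x6f 0x92

4. sw fields op=0x36:6|rd=3:3|rs=1:3|pad=0:20 → word d9900000h → 00 00 90 d9
5. sbi fields op=0x24:6|rd=4:3|imm=7276358:23 → word 926f0746h → 46 07 6f 92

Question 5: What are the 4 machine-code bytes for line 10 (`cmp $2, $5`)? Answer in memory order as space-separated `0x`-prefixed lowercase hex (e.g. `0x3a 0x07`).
0x00 0x00 0xa0 0xa6

line 10 (cmp): pack op=0x29:6|rd=5:3|rs=2:3|pad=0:20 = 0xa6a00000; little→ 00 00 a0 a6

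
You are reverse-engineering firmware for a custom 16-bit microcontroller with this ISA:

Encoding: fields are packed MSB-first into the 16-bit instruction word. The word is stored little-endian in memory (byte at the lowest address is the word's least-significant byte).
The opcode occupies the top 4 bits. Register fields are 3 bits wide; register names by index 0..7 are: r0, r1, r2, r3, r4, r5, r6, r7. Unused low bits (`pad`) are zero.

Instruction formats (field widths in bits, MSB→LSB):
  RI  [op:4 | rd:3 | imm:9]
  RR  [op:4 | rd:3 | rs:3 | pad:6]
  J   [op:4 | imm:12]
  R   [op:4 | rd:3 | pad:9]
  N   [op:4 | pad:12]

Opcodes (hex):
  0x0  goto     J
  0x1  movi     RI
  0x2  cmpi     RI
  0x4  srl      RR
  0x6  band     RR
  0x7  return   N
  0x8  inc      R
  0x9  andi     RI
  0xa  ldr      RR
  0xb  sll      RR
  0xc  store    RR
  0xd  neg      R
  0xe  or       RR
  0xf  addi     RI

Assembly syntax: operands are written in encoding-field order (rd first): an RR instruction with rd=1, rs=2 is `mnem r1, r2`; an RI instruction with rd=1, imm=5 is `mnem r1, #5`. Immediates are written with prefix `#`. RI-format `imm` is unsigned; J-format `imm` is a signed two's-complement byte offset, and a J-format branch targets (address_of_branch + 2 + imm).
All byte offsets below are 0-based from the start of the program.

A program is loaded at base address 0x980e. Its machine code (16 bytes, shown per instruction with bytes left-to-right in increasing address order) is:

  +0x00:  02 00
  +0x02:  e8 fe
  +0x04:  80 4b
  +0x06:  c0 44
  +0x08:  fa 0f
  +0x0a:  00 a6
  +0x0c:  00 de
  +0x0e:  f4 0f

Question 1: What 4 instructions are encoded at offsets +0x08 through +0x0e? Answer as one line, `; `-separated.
goto #-6; ldr r3, r0; neg r7; goto #-12

+0x08: fa 0f ⇒ word 0x0ffa (little)
  top 4b → 0x0 → goto [J]
  [11:0] imm=4090 (s12→-6) = #-6
+0x0a: 00 a6 ⇒ word 0xa600 (little)
  top 4b → 0xa → ldr [RR]
  [11:9] rd=3 = r3
  [8:6] rs=0 = r0
+0x0c: 00 de ⇒ word 0xde00 (little)
  top 4b → 0xd → neg [R]
  [11:9] rd=7 = r7
+0x0e: f4 0f ⇒ word 0x0ff4 (little)
  top 4b → 0x0 → goto [J]
  [11:0] imm=4084 (s12→-12) = #-12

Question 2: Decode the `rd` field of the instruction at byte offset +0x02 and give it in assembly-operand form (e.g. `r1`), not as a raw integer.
r7

off 0x02: read e8 fe as little → 0xfee8
  opcode bits[15:12]=0xf: addi/RI
  [11:9] rd=7 = r7
  [8:0] imm=232 = #232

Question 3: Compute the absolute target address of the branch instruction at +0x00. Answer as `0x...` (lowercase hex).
off 0x00: read 02 00 as little → 0x0002
  opcode bits[15:12]=0x0: goto/J
  imm: (w>>0)&0xfff=0x2 → #2
  target = base 0x980e + off 0x00 + 2 + imm 2 = 0x9812

0x9812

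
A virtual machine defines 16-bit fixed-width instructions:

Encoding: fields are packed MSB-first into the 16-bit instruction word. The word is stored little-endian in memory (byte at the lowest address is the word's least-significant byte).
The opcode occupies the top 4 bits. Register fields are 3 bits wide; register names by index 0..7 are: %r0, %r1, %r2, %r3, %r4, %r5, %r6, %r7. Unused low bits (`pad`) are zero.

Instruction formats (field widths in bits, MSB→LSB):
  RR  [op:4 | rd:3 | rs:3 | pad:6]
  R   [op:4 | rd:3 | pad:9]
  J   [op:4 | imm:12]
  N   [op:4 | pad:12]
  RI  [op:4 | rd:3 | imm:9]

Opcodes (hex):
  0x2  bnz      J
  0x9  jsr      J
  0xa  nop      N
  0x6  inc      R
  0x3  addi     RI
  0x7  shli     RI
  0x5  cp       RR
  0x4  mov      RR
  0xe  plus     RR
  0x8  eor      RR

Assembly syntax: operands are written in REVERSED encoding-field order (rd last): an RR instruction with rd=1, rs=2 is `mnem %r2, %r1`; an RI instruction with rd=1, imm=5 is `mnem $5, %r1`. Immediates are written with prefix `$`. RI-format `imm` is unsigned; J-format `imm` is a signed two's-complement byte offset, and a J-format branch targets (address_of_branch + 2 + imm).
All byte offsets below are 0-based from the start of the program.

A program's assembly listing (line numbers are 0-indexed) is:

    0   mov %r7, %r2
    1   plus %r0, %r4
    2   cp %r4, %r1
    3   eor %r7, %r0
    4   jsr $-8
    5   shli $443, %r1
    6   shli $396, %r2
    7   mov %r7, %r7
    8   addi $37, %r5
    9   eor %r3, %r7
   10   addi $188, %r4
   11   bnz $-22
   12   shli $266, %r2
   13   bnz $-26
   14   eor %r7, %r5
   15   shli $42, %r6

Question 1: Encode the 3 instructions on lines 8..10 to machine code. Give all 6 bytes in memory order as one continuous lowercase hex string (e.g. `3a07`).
L8: addi op=0x3:4|rd=5:3|imm=37:9 ⇒ 0x3a25 ⇒ little 25 3a
L9: eor op=0x8:4|rd=7:3|rs=3:3|pad=0:6 ⇒ 0x8ec0 ⇒ little c0 8e
L10: addi op=0x3:4|rd=4:3|imm=188:9 ⇒ 0x38bc ⇒ little bc 38

253ac08ebc38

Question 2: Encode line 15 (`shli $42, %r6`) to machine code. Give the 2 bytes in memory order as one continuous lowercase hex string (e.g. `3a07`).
L15: shli op=0x7:4|rd=6:3|imm=42:9 ⇒ 0x7c2a ⇒ little 2a 7c

2a7c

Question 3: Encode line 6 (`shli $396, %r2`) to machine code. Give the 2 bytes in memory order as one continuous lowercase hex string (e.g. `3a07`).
8c75

line 6 (shli): pack op=0x7:4|rd=2:3|imm=396:9 = 0x758c; little→ 8c 75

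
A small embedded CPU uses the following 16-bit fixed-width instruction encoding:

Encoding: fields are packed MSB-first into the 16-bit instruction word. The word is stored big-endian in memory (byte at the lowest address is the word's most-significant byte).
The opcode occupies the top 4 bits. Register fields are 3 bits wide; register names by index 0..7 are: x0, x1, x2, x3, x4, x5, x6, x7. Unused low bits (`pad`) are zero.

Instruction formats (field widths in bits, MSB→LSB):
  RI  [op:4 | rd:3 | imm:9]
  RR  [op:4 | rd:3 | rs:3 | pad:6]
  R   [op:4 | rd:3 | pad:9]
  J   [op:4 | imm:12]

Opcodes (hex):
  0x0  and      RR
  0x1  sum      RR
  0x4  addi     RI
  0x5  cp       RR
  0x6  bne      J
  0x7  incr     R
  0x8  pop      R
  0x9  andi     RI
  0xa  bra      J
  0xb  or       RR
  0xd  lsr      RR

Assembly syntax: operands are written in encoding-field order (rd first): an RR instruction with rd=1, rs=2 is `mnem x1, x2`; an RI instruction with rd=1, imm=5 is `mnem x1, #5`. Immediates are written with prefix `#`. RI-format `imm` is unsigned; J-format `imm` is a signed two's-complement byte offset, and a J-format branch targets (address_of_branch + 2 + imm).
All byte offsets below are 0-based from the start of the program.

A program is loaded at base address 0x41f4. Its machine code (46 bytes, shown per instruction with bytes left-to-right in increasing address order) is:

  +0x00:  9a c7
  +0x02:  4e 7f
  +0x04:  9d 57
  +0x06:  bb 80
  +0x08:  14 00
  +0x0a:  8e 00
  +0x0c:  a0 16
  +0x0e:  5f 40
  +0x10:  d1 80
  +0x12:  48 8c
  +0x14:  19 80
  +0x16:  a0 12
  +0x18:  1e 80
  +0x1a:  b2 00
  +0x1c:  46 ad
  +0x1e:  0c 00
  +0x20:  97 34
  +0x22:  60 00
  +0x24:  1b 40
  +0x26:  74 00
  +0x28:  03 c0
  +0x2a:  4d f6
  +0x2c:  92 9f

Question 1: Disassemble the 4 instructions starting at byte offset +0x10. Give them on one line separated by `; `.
@+10  big-endian(d1 80) = 0xd180
  top 4b → 0xd → lsr [RR]
  rd@[11:9]=0x0 ⇒ x0
  rs@[8:6]=0x6 ⇒ x6
@+12  big-endian(48 8c) = 0x488c
  top 4b → 0x4 → addi [RI]
  rd@[11:9]=0x4 ⇒ x4
  imm@[8:0]=0x8c ⇒ #140
@+14  big-endian(19 80) = 0x1980
  top 4b → 0x1 → sum [RR]
  rd@[11:9]=0x4 ⇒ x4
  rs@[8:6]=0x6 ⇒ x6
@+16  big-endian(a0 12) = 0xa012
  top 4b → 0xa → bra [J]
  imm@[11:0]=0x12 ⇒ #18

lsr x0, x6; addi x4, #140; sum x4, x6; bra #18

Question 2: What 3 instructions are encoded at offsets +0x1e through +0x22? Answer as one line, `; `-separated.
and x6, x0; andi x3, #308; bne #0

@+1e  big-endian(0c 00) = 0x0c00
  op=0x0c00>>12=0x0 ⇒ and (RR)
  rd: (w>>9)&0x7=0x6 → x6
  rs: (w>>6)&0x7=0x0 → x0
@+20  big-endian(97 34) = 0x9734
  op=0x9734>>12=0x9 ⇒ andi (RI)
  rd: (w>>9)&0x7=0x3 → x3
  imm: (w>>0)&0x1ff=0x134 → #308
@+22  big-endian(60 00) = 0x6000
  op=0x6000>>12=0x6 ⇒ bne (J)
  imm: (w>>0)&0xfff=0x0 → #0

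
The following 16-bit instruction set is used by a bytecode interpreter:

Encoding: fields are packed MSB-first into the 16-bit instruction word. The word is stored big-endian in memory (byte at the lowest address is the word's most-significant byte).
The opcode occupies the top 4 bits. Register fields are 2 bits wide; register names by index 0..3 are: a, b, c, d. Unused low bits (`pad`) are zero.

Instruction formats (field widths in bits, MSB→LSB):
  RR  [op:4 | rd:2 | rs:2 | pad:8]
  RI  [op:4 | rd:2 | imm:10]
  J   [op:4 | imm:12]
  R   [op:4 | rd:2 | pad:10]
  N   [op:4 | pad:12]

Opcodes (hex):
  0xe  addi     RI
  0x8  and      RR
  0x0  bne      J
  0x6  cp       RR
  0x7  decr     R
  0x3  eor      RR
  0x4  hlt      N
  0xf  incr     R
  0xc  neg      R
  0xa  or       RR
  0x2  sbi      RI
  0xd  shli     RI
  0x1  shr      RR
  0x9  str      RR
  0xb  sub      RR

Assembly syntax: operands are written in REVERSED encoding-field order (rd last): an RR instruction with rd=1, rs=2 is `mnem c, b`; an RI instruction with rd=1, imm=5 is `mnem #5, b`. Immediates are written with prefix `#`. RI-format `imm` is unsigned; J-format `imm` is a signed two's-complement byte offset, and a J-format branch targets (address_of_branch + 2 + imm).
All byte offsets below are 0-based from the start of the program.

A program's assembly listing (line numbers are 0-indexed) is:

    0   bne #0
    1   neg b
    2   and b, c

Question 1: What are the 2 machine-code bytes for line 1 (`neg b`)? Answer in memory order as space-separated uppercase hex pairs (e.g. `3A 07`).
L1: neg op=0xc:4|rd=1:2|pad=0:10 ⇒ 0xc400 ⇒ big c4 00

C4 00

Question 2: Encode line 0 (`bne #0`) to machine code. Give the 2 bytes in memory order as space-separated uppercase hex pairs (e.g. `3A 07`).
line 0 (bne): pack op=0x0:4|imm=0:12 = 0x0000; big→ 00 00

00 00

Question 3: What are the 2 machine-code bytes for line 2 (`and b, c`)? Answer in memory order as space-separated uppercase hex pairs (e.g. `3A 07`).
89 00

2. and fields op=0x8:4|rd=2:2|rs=1:2|pad=0:8 → word 8900h → 89 00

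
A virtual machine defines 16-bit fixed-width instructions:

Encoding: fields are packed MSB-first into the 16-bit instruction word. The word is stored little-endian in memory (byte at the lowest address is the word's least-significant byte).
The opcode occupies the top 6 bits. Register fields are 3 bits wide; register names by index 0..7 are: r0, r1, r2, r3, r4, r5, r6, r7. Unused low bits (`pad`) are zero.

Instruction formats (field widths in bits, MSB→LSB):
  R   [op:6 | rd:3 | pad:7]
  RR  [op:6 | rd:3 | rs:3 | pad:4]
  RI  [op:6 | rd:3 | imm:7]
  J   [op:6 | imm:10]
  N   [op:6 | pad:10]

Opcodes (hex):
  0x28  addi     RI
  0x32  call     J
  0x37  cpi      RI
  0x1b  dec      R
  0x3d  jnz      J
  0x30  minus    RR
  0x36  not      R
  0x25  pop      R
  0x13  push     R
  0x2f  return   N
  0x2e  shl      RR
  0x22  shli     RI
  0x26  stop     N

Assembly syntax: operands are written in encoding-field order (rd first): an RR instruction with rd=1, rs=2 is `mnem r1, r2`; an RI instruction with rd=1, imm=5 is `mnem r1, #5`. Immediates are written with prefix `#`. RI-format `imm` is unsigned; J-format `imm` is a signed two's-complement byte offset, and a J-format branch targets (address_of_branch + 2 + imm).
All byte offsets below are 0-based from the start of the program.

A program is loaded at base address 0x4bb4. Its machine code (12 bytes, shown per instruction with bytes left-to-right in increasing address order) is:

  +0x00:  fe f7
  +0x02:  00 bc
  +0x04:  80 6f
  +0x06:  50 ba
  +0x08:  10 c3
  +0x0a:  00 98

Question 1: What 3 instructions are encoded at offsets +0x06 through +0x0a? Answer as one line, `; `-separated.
+0x06: 50 ba ⇒ word 0xba50 (little)
  top 6b → 0x2e → shl [RR]
  [9:7] rd=4 = r4
  [6:4] rs=5 = r5
+0x08: 10 c3 ⇒ word 0xc310 (little)
  top 6b → 0x30 → minus [RR]
  [9:7] rd=6 = r6
  [6:4] rs=1 = r1
+0x0a: 00 98 ⇒ word 0x9800 (little)
  top 6b → 0x26 → stop [N]

shl r4, r5; minus r6, r1; stop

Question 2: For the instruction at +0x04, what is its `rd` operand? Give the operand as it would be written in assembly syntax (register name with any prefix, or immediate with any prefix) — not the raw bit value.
r7

off 0x04: read 80 6f as little → 0x6f80
  top 6b → 0x1b → dec [R]
  rd: (w>>7)&0x7=0x7 → r7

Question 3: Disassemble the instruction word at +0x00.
jnz #-2

@+00  little-endian(fe f7) = 0xf7fe
  op=0xf7fe>>10=0x3d ⇒ jnz (J)
  imm: (w>>0)&0x3ff=0x3fe (s10→-2) → #-2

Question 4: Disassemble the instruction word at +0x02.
return

+0x02: 00 bc ⇒ word 0xbc00 (little)
  op=0xbc00>>10=0x2f ⇒ return (N)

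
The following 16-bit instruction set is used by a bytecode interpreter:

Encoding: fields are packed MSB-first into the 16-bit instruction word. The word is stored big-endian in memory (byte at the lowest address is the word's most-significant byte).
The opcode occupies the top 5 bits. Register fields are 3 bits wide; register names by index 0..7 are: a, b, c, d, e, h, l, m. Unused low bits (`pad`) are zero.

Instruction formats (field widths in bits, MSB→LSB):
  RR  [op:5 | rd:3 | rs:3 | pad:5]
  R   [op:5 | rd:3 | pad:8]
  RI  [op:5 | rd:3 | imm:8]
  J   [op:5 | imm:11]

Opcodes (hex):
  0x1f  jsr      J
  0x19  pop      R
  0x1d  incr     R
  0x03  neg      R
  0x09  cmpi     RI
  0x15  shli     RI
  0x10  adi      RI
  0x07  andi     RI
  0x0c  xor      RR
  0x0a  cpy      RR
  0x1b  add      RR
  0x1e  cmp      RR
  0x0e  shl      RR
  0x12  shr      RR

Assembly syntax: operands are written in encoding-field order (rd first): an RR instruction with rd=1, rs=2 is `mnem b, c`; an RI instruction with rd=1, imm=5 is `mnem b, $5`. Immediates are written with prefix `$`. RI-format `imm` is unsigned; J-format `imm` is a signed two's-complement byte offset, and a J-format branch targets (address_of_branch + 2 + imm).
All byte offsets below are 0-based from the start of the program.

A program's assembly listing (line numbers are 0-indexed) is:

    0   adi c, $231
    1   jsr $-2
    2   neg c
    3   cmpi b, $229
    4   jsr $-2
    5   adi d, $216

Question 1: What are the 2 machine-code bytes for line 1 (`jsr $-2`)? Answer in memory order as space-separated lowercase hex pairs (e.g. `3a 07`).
1. jsr fields op=0x1f:5|imm=-2:11 → word fffeh → ff fe

ff fe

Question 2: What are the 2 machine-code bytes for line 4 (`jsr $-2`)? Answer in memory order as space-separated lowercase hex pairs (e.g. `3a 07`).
ff fe

line 4 (jsr): pack op=0x1f:5|imm=-2:11 = 0xfffe; big→ ff fe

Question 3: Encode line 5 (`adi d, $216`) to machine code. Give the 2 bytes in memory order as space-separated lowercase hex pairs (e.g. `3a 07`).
5. adi fields op=0x10:5|rd=3:3|imm=216:8 → word 83d8h → 83 d8

83 d8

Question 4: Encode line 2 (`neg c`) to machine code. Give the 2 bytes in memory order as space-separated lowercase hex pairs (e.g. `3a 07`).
1a 00

L2: neg op=0x3:5|rd=2:3|pad=0:8 ⇒ 0x1a00 ⇒ big 1a 00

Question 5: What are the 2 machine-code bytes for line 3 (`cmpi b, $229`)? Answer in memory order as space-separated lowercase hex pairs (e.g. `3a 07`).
line 3 (cmpi): pack op=0x9:5|rd=1:3|imm=229:8 = 0x49e5; big→ 49 e5

49 e5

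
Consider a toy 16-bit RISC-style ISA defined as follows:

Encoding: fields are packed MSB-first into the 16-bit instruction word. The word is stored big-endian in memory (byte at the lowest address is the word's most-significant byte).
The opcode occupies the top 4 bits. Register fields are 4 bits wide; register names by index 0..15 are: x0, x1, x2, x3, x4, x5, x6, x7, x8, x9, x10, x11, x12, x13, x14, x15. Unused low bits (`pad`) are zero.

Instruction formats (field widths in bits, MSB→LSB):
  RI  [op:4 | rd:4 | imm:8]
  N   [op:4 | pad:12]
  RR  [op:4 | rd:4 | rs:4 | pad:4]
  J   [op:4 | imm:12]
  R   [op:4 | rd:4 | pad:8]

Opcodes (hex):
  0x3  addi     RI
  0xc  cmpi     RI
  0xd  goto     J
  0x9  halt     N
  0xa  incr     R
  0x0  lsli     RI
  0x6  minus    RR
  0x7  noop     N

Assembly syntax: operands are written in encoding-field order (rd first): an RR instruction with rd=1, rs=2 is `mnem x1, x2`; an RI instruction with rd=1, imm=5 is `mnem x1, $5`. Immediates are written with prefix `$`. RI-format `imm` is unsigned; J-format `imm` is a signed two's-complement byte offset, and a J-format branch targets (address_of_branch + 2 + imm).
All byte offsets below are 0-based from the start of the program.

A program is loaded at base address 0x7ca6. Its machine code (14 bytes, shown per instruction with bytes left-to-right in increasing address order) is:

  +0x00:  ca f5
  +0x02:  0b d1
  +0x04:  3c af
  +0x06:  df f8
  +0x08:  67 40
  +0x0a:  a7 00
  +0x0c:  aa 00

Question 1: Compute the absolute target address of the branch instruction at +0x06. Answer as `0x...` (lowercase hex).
0x7ca6

+0x06: df f8 ⇒ word 0xdff8 (big)
  top 4b → 0xd → goto [J]
  imm: (w>>0)&0xfff=0xff8 (s12→-8) → $-8
  target = base 0x7ca6 + off 0x06 + 2 + imm -8 = 0x7ca6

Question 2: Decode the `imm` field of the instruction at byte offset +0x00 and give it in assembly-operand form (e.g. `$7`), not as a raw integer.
[00] ca f5 → 0xcaf5
  opcode bits[15:12]=0xc: cmpi/RI
  rd: (w>>8)&0xf=0xa → x10
  imm: (w>>0)&0xff=0xf5 → $245

$245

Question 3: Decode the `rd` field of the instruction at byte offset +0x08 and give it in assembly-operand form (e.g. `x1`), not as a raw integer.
+0x08: 67 40 ⇒ word 0x6740 (big)
  op=0x6740>>12=0x6 ⇒ minus (RR)
  rd@[11:8]=0x7 ⇒ x7
  rs@[7:4]=0x4 ⇒ x4

x7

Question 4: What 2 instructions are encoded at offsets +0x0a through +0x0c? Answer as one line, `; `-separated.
[0a] a7 00 → 0xa700
  op=0xa700>>12=0xa ⇒ incr (R)
  rd: (w>>8)&0xf=0x7 → x7
[0c] aa 00 → 0xaa00
  op=0xaa00>>12=0xa ⇒ incr (R)
  rd: (w>>8)&0xf=0xa → x10

incr x7; incr x10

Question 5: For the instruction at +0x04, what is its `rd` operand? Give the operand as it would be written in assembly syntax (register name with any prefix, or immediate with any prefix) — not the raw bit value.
+0x04: 3c af ⇒ word 0x3caf (big)
  opcode bits[15:12]=0x3: addi/RI
  [11:8] rd=12 = x12
  [7:0] imm=175 = $175

x12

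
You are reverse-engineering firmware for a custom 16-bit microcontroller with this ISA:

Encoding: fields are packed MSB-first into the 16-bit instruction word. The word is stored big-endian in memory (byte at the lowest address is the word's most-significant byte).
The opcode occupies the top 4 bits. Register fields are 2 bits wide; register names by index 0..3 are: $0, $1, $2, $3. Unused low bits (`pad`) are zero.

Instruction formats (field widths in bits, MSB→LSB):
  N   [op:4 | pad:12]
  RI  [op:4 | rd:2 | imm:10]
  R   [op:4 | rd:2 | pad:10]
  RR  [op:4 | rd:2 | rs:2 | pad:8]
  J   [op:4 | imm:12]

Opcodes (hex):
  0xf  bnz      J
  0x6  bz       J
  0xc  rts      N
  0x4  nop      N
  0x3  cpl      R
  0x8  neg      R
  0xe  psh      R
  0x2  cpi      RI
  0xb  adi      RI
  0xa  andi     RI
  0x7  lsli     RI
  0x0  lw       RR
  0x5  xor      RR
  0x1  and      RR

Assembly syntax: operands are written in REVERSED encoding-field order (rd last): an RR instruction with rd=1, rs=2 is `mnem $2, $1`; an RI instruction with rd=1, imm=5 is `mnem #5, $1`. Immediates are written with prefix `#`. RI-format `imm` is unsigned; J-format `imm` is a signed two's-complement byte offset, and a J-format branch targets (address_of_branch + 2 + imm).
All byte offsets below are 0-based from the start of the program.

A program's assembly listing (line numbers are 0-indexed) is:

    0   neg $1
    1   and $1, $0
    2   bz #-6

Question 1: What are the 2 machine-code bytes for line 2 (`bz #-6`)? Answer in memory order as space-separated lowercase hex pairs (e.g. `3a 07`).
2. bz fields op=0x6:4|imm=-6:12 → word 6ffah → 6f fa

6f fa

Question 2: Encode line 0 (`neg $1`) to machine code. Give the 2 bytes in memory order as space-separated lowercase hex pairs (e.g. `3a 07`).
84 00

L0: neg op=0x8:4|rd=1:2|pad=0:10 ⇒ 0x8400 ⇒ big 84 00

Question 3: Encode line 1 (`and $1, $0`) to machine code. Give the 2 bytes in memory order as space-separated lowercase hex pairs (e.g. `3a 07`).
11 00

L1: and op=0x1:4|rd=0:2|rs=1:2|pad=0:8 ⇒ 0x1100 ⇒ big 11 00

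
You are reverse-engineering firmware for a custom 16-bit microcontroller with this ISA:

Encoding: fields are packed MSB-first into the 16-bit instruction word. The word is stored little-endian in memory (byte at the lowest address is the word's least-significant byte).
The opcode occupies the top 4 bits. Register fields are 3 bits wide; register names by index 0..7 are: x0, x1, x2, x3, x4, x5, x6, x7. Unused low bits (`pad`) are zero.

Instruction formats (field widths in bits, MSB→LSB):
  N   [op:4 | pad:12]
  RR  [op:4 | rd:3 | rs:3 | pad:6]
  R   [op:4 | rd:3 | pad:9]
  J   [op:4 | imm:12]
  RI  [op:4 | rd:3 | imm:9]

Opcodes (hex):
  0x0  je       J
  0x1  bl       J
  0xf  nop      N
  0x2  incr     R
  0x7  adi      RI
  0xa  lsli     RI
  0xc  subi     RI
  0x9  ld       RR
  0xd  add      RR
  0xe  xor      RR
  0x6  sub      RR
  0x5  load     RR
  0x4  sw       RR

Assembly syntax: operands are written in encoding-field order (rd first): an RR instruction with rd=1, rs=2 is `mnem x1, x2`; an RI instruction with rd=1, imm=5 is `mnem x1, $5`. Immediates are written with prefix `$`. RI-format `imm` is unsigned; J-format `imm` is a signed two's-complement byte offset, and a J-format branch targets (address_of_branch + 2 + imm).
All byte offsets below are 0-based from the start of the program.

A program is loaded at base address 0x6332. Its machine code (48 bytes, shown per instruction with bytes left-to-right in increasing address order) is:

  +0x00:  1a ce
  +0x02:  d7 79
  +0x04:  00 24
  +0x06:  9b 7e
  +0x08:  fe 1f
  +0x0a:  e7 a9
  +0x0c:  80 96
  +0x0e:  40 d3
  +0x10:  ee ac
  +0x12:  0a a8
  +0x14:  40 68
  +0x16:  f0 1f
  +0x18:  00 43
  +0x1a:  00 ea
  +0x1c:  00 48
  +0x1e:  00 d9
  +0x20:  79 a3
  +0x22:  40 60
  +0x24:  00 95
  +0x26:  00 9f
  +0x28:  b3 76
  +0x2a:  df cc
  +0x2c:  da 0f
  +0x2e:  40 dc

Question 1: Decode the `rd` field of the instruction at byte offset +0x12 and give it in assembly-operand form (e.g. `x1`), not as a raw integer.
+0x12: 0a a8 ⇒ word 0xa80a (little)
  op=0xa80a>>12=0xa ⇒ lsli (RI)
  [11:9] rd=4 = x4
  [8:0] imm=10 = $10

x4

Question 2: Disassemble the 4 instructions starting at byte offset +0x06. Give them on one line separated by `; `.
adi x7, $155; bl $-2; lsli x4, $487; ld x3, x2

[06] 9b 7e → 0x7e9b
  top 4b → 0x7 → adi [RI]
  [11:9] rd=7 = x7
  [8:0] imm=155 = $155
[08] fe 1f → 0x1ffe
  top 4b → 0x1 → bl [J]
  [11:0] imm=4094 (s12→-2) = $-2
[0a] e7 a9 → 0xa9e7
  top 4b → 0xa → lsli [RI]
  [11:9] rd=4 = x4
  [8:0] imm=487 = $487
[0c] 80 96 → 0x9680
  top 4b → 0x9 → ld [RR]
  [11:9] rd=3 = x3
  [8:6] rs=2 = x2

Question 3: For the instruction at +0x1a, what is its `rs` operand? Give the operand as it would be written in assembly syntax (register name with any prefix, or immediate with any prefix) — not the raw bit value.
x0

[1a] 00 ea → 0xea00
  opcode bits[15:12]=0xe: xor/RR
  [11:9] rd=5 = x5
  [8:6] rs=0 = x0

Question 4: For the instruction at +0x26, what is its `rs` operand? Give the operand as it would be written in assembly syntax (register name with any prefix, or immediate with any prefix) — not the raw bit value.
x4

+0x26: 00 9f ⇒ word 0x9f00 (little)
  top 4b → 0x9 → ld [RR]
  rd: (w>>9)&0x7=0x7 → x7
  rs: (w>>6)&0x7=0x4 → x4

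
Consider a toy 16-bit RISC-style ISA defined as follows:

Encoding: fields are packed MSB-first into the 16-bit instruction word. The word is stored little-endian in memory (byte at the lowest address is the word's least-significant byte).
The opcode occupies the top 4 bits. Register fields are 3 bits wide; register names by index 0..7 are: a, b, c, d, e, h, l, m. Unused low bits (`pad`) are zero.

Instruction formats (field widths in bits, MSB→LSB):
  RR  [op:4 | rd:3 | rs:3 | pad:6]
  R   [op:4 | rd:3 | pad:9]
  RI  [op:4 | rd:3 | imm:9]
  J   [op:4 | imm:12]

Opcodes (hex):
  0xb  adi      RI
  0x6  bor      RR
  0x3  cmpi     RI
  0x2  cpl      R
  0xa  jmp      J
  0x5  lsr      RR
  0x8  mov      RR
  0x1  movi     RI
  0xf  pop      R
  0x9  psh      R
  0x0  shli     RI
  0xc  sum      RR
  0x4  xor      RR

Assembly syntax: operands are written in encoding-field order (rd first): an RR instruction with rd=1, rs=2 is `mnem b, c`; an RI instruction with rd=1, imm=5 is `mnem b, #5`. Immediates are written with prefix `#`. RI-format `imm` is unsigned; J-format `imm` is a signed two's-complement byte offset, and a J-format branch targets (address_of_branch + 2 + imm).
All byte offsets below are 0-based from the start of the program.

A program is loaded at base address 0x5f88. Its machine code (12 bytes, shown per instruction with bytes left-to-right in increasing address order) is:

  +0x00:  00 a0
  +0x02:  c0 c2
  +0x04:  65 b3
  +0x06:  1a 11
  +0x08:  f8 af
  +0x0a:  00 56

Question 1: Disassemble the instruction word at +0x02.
+0x02: c0 c2 ⇒ word 0xc2c0 (little)
  opcode bits[15:12]=0xc: sum/RR
  rd@[11:9]=0x1 ⇒ b
  rs@[8:6]=0x3 ⇒ d

sum b, d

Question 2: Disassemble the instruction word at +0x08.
@+08  little-endian(f8 af) = 0xaff8
  op=0xaff8>>12=0xa ⇒ jmp (J)
  imm: (w>>0)&0xfff=0xff8 (s12→-8) → #-8

jmp #-8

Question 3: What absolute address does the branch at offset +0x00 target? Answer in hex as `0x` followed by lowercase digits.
off 0x00: read 00 a0 as little → 0xa000
  top 4b → 0xa → jmp [J]
  imm: (w>>0)&0xfff=0x0 → #0
  target = base 0x5f88 + off 0x00 + 2 + imm 0 = 0x5f8a

0x5f8a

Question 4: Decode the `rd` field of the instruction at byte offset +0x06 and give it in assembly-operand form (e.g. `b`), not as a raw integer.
a

off 0x06: read 1a 11 as little → 0x111a
  top 4b → 0x1 → movi [RI]
  rd@[11:9]=0x0 ⇒ a
  imm@[8:0]=0x11a ⇒ #282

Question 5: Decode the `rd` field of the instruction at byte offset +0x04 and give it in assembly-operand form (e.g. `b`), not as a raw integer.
b

[04] 65 b3 → 0xb365
  op=0xb365>>12=0xb ⇒ adi (RI)
  rd@[11:9]=0x1 ⇒ b
  imm@[8:0]=0x165 ⇒ #357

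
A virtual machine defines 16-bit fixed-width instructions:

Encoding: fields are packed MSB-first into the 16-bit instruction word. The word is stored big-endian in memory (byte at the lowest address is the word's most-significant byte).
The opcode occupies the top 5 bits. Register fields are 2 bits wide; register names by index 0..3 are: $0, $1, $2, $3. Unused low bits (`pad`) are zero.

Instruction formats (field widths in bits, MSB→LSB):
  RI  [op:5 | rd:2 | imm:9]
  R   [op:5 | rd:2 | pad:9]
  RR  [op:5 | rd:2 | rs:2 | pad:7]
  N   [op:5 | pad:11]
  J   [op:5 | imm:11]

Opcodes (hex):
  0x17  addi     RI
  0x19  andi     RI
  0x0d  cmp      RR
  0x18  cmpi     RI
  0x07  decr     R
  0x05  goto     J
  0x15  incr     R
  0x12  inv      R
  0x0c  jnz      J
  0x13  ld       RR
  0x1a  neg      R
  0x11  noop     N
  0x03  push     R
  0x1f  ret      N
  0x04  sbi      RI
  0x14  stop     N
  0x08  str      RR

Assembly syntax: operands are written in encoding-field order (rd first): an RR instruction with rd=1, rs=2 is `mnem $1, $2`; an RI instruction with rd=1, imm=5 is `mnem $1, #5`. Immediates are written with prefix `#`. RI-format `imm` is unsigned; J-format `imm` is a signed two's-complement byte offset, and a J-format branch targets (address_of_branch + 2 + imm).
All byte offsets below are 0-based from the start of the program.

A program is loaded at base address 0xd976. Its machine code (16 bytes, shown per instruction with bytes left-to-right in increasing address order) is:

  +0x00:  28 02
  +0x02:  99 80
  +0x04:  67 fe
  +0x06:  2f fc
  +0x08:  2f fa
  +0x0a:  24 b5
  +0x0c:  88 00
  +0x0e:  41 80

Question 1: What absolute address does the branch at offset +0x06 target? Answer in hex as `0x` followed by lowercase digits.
0xd97a

off 0x06: read 2f fc as big → 0x2ffc
  op=0x2ffc>>11=0x5 ⇒ goto (J)
  [10:0] imm=2044 (s11→-4) = #-4
  target = base 0xd976 + off 0x06 + 2 + imm -4 = 0xd97a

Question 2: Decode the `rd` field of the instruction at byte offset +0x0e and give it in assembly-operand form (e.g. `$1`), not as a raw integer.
[0e] 41 80 → 0x4180
  top 5b → 0x8 → str [RR]
  rd: (w>>9)&0x3=0x0 → $0
  rs: (w>>7)&0x3=0x3 → $3

$0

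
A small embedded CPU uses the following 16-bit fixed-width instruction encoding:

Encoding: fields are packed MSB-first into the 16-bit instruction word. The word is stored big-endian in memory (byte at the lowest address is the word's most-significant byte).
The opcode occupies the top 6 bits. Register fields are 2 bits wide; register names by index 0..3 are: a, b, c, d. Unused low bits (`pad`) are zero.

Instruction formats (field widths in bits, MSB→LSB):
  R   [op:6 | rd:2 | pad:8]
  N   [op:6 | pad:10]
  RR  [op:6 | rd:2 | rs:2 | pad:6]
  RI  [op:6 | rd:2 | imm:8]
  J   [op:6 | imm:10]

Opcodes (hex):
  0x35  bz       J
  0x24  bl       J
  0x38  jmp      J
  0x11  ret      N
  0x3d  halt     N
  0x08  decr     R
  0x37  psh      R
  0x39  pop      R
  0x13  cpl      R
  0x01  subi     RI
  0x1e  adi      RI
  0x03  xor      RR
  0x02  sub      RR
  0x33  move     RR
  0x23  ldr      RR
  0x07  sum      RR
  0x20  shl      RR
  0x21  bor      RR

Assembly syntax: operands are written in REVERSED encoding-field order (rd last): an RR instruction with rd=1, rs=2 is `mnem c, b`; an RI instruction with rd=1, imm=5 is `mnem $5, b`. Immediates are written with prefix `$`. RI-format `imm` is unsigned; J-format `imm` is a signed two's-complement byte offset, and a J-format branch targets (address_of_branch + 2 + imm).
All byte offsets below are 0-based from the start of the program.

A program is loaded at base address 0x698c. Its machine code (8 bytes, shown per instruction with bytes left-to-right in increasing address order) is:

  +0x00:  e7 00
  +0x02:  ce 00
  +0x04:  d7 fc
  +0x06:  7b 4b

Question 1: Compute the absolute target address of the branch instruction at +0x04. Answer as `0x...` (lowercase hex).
@+04  big-endian(d7 fc) = 0xd7fc
  op=0xd7fc>>10=0x35 ⇒ bz (J)
  imm@[9:0]=0x3fc (s10→-4) ⇒ $-4
  target = base 0x698c + off 0x04 + 2 + imm -4 = 0x698e

0x698e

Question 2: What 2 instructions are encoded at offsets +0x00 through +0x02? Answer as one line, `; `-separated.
pop d; move a, c

off 0x00: read e7 00 as big → 0xe700
  opcode bits[15:10]=0x39: pop/R
  rd: (w>>8)&0x3=0x3 → d
off 0x02: read ce 00 as big → 0xce00
  opcode bits[15:10]=0x33: move/RR
  rd: (w>>8)&0x3=0x2 → c
  rs: (w>>6)&0x3=0x0 → a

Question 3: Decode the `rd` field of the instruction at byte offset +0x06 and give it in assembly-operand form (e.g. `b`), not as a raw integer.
off 0x06: read 7b 4b as big → 0x7b4b
  opcode bits[15:10]=0x1e: adi/RI
  rd: (w>>8)&0x3=0x3 → d
  imm: (w>>0)&0xff=0x4b → $75

d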